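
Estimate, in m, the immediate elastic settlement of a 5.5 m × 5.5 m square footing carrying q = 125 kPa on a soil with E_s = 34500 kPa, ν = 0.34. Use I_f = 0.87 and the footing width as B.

S_e ≈ 0.0153 m

Immediate (elastic) settlement: S_e = q·B·(1−ν²)/E_s · I_f.
S_e = 125 × 5.5 × (1 − 0.34²) / 34500 × 0.87
    = 125 × 5.5 × 0.8844 / 34500 × 0.87
    = 0.01533 m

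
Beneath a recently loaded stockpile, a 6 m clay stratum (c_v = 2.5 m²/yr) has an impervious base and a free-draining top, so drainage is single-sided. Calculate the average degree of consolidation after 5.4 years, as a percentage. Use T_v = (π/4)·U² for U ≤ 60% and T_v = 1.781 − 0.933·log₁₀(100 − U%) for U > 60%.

U ≈ 67.9 %

Drainage path length: H_d = H = 6 m (single drainage).
T_v = c_v·t/H_d² = 2.5×5.4/6² = 0.375.
T_v = 0.375 corresponds to the U > 60% branch:
U = 1 − 10^((1.781 − T_v)/0.933)/100 = 0.6787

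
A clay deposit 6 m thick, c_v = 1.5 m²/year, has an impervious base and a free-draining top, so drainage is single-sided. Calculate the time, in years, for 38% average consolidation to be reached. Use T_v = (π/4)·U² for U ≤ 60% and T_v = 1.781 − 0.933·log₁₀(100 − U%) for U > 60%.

t ≈ 2.72 years

Drainage path length: H_d = H = 6 m (single drainage).
U ≤ 60%: T_v = (π/4)·U² = (π/4)×0.38² = 0.11341.
t = T_v·H_d²/c_v = 0.11341×6²/1.5 = 2.722 years.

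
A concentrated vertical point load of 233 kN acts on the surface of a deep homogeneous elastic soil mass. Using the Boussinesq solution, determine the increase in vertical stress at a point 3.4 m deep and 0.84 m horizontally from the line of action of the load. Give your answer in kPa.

Boussinesq vertical stress below a point load on an elastic half-space:
Δσ_z = 3P/(2πz²) · [1 + (r/z)²]^(−5/2)
r/z = 0.84/3.4 = 0.24706; [1+(r/z)²]^(−5/2) = 0.86233.
Δσ_z = 3×233/(2π×3.4²) × 0.86233 = 9.6236 × 0.86233 = 8.299 kPa

Δσ_z ≈ 8.3 kPa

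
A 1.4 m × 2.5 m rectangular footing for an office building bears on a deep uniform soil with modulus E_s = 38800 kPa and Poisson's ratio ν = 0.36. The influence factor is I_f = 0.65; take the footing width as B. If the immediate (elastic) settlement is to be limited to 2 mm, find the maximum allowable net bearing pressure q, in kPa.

q ≈ 98 kPa

S_e = q·B·(1−ν²)/E_s · I_f  ⇒  q = S_e·E_s / (B·(1−ν²)·I_f).
q = 0.002 × 38800 / (1.4 × 0.8704 × 0.65) = 97.97 kPa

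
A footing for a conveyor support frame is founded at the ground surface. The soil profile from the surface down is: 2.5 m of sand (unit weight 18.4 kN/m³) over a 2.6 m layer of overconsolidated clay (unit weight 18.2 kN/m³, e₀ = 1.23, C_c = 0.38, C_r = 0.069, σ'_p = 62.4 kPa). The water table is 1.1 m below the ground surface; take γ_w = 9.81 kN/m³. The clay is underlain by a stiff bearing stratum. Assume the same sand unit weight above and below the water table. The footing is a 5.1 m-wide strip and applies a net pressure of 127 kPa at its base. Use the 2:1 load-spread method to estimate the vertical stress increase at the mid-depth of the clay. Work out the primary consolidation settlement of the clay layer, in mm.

Mid-depth of clay below the ground surface: z = 2.5 + 2.6/2 = 3.8 m.
Total vertical stress at mid-clay: σ_v = 18.4×2.5 + 18.2×1.3 = 69.66 kPa.
Pore pressure: u = 9.81×(3.8 − 1.1) = 26.487 kPa.
Initial effective stress: σ'_0 = σ_v − u = 69.66 − 26.487 = 43.173 kPa.
Stress increase at mid-clay by the 2:1 spreading method:
Δσ = qB/(B+z) = 127×5.1/(5.1+3.8) = 72.775 kPa
Final effective stress: σ'_f = 43.173 + 72.775 = 115.95 kPa.
σ'_f = 115.95 > σ'_p = 62.4 kPa, so the stress path crosses the preconsolidation pressure — recompression up to σ'_p, then virgin compression beyond:
S_c = H/(1+e₀)·[C_r·log₁₀(σ'_p/σ'_0) + C_c·log₁₀(σ'_f/σ'_p)]
    = 2.6/2.23 × [0.069×log₁₀(62.4/43.173) + 0.38×log₁₀(115.95/62.4)]
    = 1.1659 × [0.011038 + 0.10225] = 0.1321 m

S_c ≈ 132 mm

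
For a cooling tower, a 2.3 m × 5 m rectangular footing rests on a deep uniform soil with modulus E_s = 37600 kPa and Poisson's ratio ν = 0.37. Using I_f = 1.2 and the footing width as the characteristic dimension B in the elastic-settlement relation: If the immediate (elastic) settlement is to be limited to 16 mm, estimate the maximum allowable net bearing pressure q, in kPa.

S_e = q·B·(1−ν²)/E_s · I_f  ⇒  q = S_e·E_s / (B·(1−ν²)·I_f).
q = 0.016 × 37600 / (2.3 × 0.8631 × 1.2) = 252.5 kPa

q ≈ 253 kPa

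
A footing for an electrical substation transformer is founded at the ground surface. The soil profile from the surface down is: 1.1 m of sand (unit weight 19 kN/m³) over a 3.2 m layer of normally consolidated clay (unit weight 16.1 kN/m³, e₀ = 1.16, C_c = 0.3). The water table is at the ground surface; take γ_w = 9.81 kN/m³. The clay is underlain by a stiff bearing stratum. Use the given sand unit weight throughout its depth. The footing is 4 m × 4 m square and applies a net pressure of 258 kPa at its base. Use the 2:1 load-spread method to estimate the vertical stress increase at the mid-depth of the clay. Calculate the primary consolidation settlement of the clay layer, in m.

S_c ≈ 0.331 m

Mid-depth of clay below the ground surface: z = 1.1 + 3.2/2 = 2.7 m.
Total vertical stress at mid-clay: σ_v = 19×1.1 + 16.1×1.6 = 46.66 kPa.
Pore pressure: u = 9.81×(2.7 − 0) = 26.487 kPa.
Initial effective stress: σ'_0 = σ_v − u = 46.66 − 26.487 = 20.173 kPa.
Stress increase at mid-clay by the 2:1 spreading method:
Δσ = qBL/((B+z)(L+z)) = 258×4×4/((4+2.7)(4+2.7)) = 91.958 kPa
Final effective stress: σ'_f = σ'_0 + Δσ = 20.173 + 91.958 = 112.13 kPa.
Normally consolidated clay, so the full stress increment lies on the virgin compression line:
S_c = C_c·H/(1+e₀)·log₁₀(σ'_f/σ'_0) = 0.3×3.2/(1+1.16)×log₁₀(112.13/20.173)
    = 0.44444 × 0.74495 = 0.3311 m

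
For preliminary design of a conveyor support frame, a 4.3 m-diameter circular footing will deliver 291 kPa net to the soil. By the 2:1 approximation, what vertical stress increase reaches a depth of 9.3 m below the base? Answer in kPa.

By the 2:1 method the load spreads at 1 horizontal : 2 vertical, so at depth z the loaded area has grown by z in each plan dimension:
Δσ ≈ qD²/(D+z)² = 291×4.3²/(4.3+9.3)² = 29.091 kPa

Δσ_z ≈ 29.1 kPa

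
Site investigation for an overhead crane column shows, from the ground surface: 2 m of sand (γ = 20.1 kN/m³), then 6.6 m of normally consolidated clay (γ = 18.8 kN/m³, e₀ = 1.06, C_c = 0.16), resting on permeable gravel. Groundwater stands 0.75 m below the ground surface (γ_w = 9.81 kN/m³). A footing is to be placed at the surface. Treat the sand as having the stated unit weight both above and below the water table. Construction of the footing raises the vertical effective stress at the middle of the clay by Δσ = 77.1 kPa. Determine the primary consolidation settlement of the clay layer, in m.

S_c ≈ 0.189 m

Mid-depth of clay below the ground surface: z = 2 + 6.6/2 = 5.3 m.
Total vertical stress at mid-clay: σ_v = 20.1×2 + 18.8×3.3 = 102.24 kPa.
Pore pressure: u = 9.81×(5.3 − 0.75) = 44.636 kPa.
Initial effective stress: σ'_0 = σ_v − u = 102.24 − 44.636 = 57.604 kPa.
Final effective stress: σ'_f = σ'_0 + Δσ = 57.604 + 77.1 = 134.7 kPa.
Normally consolidated clay, so the full stress increment lies on the virgin compression line:
S_c = C_c·H/(1+e₀)·log₁₀(σ'_f/σ'_0) = 0.16×6.6/(1+1.06)×log₁₀(134.7/57.604)
    = 0.51262 × 0.36891 = 0.1891 m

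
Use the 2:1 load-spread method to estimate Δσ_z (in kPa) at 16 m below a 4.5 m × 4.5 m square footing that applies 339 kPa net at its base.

Δσ_z ≈ 16.3 kPa

By the 2:1 method the load spreads at 1 horizontal : 2 vertical, so at depth z the loaded area has grown by z in each plan dimension:
Δσ = qBL/((B+z)(L+z)) = 339×4.5×4.5/((4.5+16)(4.5+16)) = 16.335 kPa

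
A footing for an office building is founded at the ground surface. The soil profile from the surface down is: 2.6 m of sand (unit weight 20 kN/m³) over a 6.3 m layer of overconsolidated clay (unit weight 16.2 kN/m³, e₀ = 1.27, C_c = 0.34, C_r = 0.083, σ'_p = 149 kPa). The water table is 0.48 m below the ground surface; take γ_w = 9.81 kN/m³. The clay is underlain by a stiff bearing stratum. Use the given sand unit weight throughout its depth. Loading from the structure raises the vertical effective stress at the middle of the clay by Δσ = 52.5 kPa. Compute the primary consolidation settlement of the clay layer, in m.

S_c ≈ 0.0705 m

Mid-depth of clay below the ground surface: z = 2.6 + 6.3/2 = 5.75 m.
Total vertical stress at mid-clay: σ_v = 20×2.6 + 16.2×3.15 = 103.03 kPa.
Pore pressure: u = 9.81×(5.75 − 0.48) = 51.699 kPa.
Initial effective stress: σ'_0 = σ_v − u = 103.03 − 51.699 = 51.331 kPa.
Final effective stress: σ'_f = 51.331 + 52.5 = 103.83 kPa.
σ'_f = 103.83 ≤ σ'_p = 149 kPa, so the clay remains overconsolidated and only the recompression index applies:
S_c = C_r·H/(1+e₀)·log₁₀(σ'_f/σ'_0) = 0.083×6.3/2.27×log₁₀(103.83/51.331)
    = 0.23035 × 0.30594 = 0.07047 m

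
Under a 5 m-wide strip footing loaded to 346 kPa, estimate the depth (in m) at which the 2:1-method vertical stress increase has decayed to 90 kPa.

2:1 spreading — at depth z the loaded area has grown by z in each plan dimension:
qB/(B+z) = Δσ_z ⇒ z = qB/Δσ_z − B = 346×5/90 − 5 = 14.22 m

z ≈ 14.2 m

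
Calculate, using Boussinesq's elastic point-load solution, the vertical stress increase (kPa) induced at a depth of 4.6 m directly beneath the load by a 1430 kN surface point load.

Δσ_z ≈ 32.3 kPa

Boussinesq vertical stress below a point load on an elastic half-space:
Δσ_z = 3P/(2πz²) · [1 + (r/z)²]^(−5/2)
r/z = 0/4.6 = 0; [1+(r/z)²]^(−5/2) = 1.
Δσ_z = 3×1430/(2π×4.6²) × 1 = 32.267 × 1 = 32.27 kPa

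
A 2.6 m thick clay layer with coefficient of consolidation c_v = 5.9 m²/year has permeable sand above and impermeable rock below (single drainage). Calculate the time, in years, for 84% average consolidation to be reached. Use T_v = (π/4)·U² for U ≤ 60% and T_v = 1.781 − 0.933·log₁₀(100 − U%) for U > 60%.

t ≈ 0.753 years

Drainage path length: H_d = H = 2.6 m (single drainage).
U > 60%: T_v = 1.781 − 0.933·log₁₀(100 − 84) = 0.65756.
t = T_v·H_d²/c_v = 0.65756×2.6²/5.9 = 0.7534 years.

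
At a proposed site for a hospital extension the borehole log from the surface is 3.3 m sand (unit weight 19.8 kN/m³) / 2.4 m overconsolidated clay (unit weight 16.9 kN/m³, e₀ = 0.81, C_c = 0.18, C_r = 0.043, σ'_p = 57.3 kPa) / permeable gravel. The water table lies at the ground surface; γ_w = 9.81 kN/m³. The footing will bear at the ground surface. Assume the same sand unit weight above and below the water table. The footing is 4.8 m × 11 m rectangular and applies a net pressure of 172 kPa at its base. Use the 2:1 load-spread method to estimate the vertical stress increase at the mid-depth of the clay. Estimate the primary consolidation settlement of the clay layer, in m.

Mid-depth of clay below the ground surface: z = 3.3 + 2.4/2 = 4.5 m.
Total vertical stress at mid-clay: σ_v = 19.8×3.3 + 16.9×1.2 = 85.62 kPa.
Pore pressure: u = 9.81×(4.5 − 0) = 44.145 kPa.
Initial effective stress: σ'_0 = σ_v − u = 85.62 − 44.145 = 41.475 kPa.
Stress increase at mid-clay by the 2:1 spreading method:
Δσ = qBL/((B+z)(L+z)) = 172×4.8×11/((4.8+4.5)(11+4.5)) = 63.001 kPa
Final effective stress: σ'_f = 41.475 + 63.001 = 104.48 kPa.
σ'_f = 104.48 > σ'_p = 57.3 kPa, so the stress path crosses the preconsolidation pressure — recompression up to σ'_p, then virgin compression beyond:
S_c = H/(1+e₀)·[C_r·log₁₀(σ'_p/σ'_0) + C_c·log₁₀(σ'_f/σ'_p)]
    = 2.4/1.81 × [0.043×log₁₀(57.3/41.475) + 0.18×log₁₀(104.48/57.3)]
    = 1.326 × [0.0060358 + 0.046958] = 0.07027 m

S_c ≈ 0.0703 m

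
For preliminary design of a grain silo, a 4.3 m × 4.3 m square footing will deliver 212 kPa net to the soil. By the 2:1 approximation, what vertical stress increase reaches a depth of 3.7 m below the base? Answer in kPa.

By the 2:1 method the load spreads at 1 horizontal : 2 vertical, so at depth z the loaded area has grown by z in each plan dimension:
Δσ = qBL/((B+z)(L+z)) = 212×4.3×4.3/((4.3+3.7)(4.3+3.7)) = 61.248 kPa

Δσ_z ≈ 61.2 kPa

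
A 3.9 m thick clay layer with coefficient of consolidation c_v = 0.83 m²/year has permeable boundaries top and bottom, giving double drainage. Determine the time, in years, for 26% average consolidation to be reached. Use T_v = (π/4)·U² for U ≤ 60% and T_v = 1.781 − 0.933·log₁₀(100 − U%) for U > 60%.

Drainage path length: H_d = H/2 = 1.95 m (double drainage).
U ≤ 60%: T_v = (π/4)·U² = (π/4)×0.26² = 0.053093.
t = T_v·H_d²/c_v = 0.053093×1.95²/0.83 = 0.2432 years.

t ≈ 0.243 years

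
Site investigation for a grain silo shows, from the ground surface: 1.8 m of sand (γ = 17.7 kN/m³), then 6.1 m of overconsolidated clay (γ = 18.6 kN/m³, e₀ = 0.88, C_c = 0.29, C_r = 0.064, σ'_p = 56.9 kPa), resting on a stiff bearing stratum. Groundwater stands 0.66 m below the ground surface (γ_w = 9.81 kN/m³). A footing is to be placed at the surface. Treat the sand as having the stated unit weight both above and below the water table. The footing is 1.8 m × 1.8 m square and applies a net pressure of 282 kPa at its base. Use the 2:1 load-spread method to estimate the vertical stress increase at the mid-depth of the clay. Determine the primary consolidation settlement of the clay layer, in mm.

Mid-depth of clay below the ground surface: z = 1.8 + 6.1/2 = 4.85 m.
Total vertical stress at mid-clay: σ_v = 17.7×1.8 + 18.6×3.05 = 88.59 kPa.
Pore pressure: u = 9.81×(4.85 − 0.66) = 41.104 kPa.
Initial effective stress: σ'_0 = σ_v − u = 88.59 − 41.104 = 47.486 kPa.
Stress increase at mid-clay by the 2:1 spreading method:
Δσ = qBL/((B+z)(L+z)) = 282×1.8×1.8/((1.8+4.85)(1.8+4.85)) = 20.661 kPa
Final effective stress: σ'_f = 47.486 + 20.661 = 68.147 kPa.
σ'_f = 68.147 > σ'_p = 56.9 kPa, so the stress path crosses the preconsolidation pressure — recompression up to σ'_p, then virgin compression beyond:
S_c = H/(1+e₀)·[C_r·log₁₀(σ'_p/σ'_0) + C_c·log₁₀(σ'_f/σ'_p)]
    = 6.1/1.88 × [0.064×log₁₀(56.9/47.486) + 0.29×log₁₀(68.147/56.9)]
    = 3.2447 × [0.005027 + 0.022717] = 0.09002 m

S_c ≈ 90 mm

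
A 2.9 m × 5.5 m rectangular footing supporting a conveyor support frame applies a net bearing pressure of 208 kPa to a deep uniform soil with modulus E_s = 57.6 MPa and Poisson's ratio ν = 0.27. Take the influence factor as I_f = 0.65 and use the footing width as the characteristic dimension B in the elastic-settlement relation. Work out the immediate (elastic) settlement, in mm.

Immediate (elastic) settlement: S_e = q·B·(1−ν²)/E_s · I_f.
E_s = 57.6 MPa = 57600 kPa.
S_e = 208 × 2.9 × (1 − 0.27²) / 57600 × 0.65
    = 208 × 2.9 × 0.9271 / 57600 × 0.65
    = 0.006311 m = 6.311 mm

S_e ≈ 6.31 mm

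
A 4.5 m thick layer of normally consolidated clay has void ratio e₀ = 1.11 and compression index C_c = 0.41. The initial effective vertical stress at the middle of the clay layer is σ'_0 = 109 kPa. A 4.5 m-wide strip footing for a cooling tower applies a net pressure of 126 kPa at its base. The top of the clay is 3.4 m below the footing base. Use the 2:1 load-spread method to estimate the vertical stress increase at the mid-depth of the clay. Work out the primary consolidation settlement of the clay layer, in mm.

S_c ≈ 157 mm

Mid-depth of clay below the footing base: z = 3.4 + 4.5/2 = 5.65 m.
Stress increase at mid-clay by the 2:1 spreading method:
Δσ = qB/(B+z) = 126×4.5/(4.5+5.65) = 55.862 kPa
Final effective stress: σ'_f = σ'_0 + Δσ = 109 + 55.862 = 164.86 kPa.
Normally consolidated clay, so the full stress increment lies on the virgin compression line:
S_c = C_c·H/(1+e₀)·log₁₀(σ'_f/σ'_0) = 0.41×4.5/(1+1.11)×log₁₀(164.86/109)
    = 0.87441 × 0.17969 = 0.1571 m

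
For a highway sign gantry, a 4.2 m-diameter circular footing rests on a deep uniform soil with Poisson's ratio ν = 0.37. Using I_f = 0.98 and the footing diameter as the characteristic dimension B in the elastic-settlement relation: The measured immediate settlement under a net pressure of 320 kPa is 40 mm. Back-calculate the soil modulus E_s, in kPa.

S_e = q·B·(1−ν²)/E_s · I_f  ⇒  E_s = q·B·(1−ν²)·I_f / S_e.
E_s = 320 × 4.2 × 0.8631 × 0.98 / 0.04 = 28420 kPa

E_s ≈ 28400 kPa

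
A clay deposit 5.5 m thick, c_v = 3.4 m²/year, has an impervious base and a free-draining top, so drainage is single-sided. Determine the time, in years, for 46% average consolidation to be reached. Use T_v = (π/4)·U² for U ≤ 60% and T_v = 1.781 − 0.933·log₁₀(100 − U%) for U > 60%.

t ≈ 1.48 years

Drainage path length: H_d = H = 5.5 m (single drainage).
U ≤ 60%: T_v = (π/4)·U² = (π/4)×0.46² = 0.16619.
t = T_v·H_d²/c_v = 0.16619×5.5²/3.4 = 1.479 years.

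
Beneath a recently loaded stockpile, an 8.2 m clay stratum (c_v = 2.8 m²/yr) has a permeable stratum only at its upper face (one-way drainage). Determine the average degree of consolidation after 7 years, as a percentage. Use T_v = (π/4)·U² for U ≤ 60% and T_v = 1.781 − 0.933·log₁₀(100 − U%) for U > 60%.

U ≈ 60.5 %

Drainage path length: H_d = H = 8.2 m (single drainage).
T_v = c_v·t/H_d² = 2.8×7/8.2² = 0.29149.
T_v = 0.29149 corresponds to the U > 60% branch:
U = 1 − 10^((1.781 − T_v)/0.933)/100 = 0.6051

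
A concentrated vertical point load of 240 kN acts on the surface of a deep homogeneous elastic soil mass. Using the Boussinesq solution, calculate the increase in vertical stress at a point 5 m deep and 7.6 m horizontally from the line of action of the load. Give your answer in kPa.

Δσ_z ≈ 0.23 kPa

Boussinesq vertical stress below a point load on an elastic half-space:
Δσ_z = 3P/(2πz²) · [1 + (r/z)²]^(−5/2)
r/z = 7.6/5 = 1.52; [1+(r/z)²]^(−5/2) = 0.050153.
Δσ_z = 3×240/(2π×5²) × 0.050153 = 4.5837 × 0.050153 = 0.2299 kPa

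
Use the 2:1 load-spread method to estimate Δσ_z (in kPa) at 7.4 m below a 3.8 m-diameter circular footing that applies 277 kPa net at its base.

Δσ_z ≈ 31.9 kPa

By the 2:1 method the load spreads at 1 horizontal : 2 vertical, so at depth z the loaded area has grown by z in each plan dimension:
Δσ ≈ qD²/(D+z)² = 277×3.8²/(3.8+7.4)² = 31.887 kPa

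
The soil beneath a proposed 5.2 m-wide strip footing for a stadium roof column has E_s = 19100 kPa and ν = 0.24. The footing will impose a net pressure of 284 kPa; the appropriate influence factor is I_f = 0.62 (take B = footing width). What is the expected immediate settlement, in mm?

S_e ≈ 45.2 mm

Immediate (elastic) settlement: S_e = q·B·(1−ν²)/E_s · I_f.
S_e = 284 × 5.2 × (1 − 0.24²) / 19100 × 0.62
    = 284 × 5.2 × 0.9424 / 19100 × 0.62
    = 0.04518 m = 45.18 mm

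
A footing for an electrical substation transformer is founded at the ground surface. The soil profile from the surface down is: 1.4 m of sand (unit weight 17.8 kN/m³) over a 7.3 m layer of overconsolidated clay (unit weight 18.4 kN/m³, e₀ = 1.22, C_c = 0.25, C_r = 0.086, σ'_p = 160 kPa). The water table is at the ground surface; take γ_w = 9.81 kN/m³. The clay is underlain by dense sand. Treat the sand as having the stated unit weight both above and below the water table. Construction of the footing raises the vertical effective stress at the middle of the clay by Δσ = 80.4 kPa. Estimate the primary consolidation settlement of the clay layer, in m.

Mid-depth of clay below the ground surface: z = 1.4 + 7.3/2 = 5.05 m.
Total vertical stress at mid-clay: σ_v = 17.8×1.4 + 18.4×3.65 = 92.08 kPa.
Pore pressure: u = 9.81×(5.05 − 0) = 49.541 kPa.
Initial effective stress: σ'_0 = σ_v − u = 92.08 − 49.541 = 42.539 kPa.
Final effective stress: σ'_f = 42.539 + 80.4 = 122.94 kPa.
σ'_f = 122.94 ≤ σ'_p = 160 kPa, so the clay remains overconsolidated and only the recompression index applies:
S_c = C_r·H/(1+e₀)·log₁₀(σ'_f/σ'_0) = 0.086×7.3/2.22×log₁₀(122.94/42.539)
    = 0.28279 × 0.46091 = 0.1303 m

S_c ≈ 0.13 m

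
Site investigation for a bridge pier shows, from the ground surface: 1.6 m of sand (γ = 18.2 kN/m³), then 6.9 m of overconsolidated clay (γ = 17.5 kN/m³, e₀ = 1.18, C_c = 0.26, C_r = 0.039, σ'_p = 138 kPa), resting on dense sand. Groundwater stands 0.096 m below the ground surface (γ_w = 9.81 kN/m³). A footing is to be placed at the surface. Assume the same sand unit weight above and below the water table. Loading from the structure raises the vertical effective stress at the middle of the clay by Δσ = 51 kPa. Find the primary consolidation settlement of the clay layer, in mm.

Mid-depth of clay below the ground surface: z = 1.6 + 6.9/2 = 5.05 m.
Total vertical stress at mid-clay: σ_v = 18.2×1.6 + 17.5×3.45 = 89.495 kPa.
Pore pressure: u = 9.81×(5.05 − 0.096) = 48.599 kPa.
Initial effective stress: σ'_0 = σ_v − u = 89.495 − 48.599 = 40.896 kPa.
Final effective stress: σ'_f = 40.896 + 51 = 91.896 kPa.
σ'_f = 91.896 ≤ σ'_p = 138 kPa, so the clay remains overconsolidated and only the recompression index applies:
S_c = C_r·H/(1+e₀)·log₁₀(σ'_f/σ'_0) = 0.039×6.9/2.18×log₁₀(91.896/40.896)
    = 0.12344 × 0.35162 = 0.0434 m

S_c ≈ 43.4 mm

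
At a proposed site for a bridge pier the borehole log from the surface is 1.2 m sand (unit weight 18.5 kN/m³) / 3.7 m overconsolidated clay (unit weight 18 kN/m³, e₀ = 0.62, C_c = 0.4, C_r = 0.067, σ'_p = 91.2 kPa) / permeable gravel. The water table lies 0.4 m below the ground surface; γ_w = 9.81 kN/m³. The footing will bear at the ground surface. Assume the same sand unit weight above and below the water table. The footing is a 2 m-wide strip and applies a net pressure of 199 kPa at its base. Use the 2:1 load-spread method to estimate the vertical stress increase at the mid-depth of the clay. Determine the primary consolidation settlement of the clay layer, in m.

S_c ≈ 0.143 m

Mid-depth of clay below the ground surface: z = 1.2 + 3.7/2 = 3.05 m.
Total vertical stress at mid-clay: σ_v = 18.5×1.2 + 18×1.85 = 55.5 kPa.
Pore pressure: u = 9.81×(3.05 − 0.4) = 25.997 kPa.
Initial effective stress: σ'_0 = σ_v − u = 55.5 − 25.997 = 29.503 kPa.
Stress increase at mid-clay by the 2:1 spreading method:
Δσ = qB/(B+z) = 199×2/(2+3.05) = 78.812 kPa
Final effective stress: σ'_f = 29.503 + 78.812 = 108.31 kPa.
σ'_f = 108.31 > σ'_p = 91.2 kPa, so the stress path crosses the preconsolidation pressure — recompression up to σ'_p, then virgin compression beyond:
S_c = H/(1+e₀)·[C_r·log₁₀(σ'_p/σ'_0) + C_c·log₁₀(σ'_f/σ'_p)]
    = 3.7/1.62 × [0.067×log₁₀(91.2/29.503) + 0.4×log₁₀(108.31/91.2)]
    = 2.284 × [0.032839 + 0.029869] = 0.1432 m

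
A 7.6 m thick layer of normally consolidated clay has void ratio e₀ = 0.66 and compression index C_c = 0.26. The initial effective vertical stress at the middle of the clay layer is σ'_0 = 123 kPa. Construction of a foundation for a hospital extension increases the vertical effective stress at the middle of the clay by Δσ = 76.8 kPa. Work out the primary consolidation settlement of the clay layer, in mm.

S_c ≈ 251 mm

Final effective stress: σ'_f = σ'_0 + Δσ = 123 + 76.8 = 199.8 kPa.
Normally consolidated clay, so the full stress increment lies on the virgin compression line:
S_c = C_c·H/(1+e₀)·log₁₀(σ'_f/σ'_0) = 0.26×7.6/(1+0.66)×log₁₀(199.8/123)
    = 1.1904 × 0.21069 = 0.2508 m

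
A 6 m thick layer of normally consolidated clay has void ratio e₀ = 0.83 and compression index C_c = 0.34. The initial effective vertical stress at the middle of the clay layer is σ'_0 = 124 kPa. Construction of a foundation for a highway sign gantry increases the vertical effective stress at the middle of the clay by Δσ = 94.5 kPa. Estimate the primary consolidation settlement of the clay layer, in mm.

Final effective stress: σ'_f = σ'_0 + Δσ = 124 + 94.5 = 218.5 kPa.
Normally consolidated clay, so the full stress increment lies on the virgin compression line:
S_c = C_c·H/(1+e₀)·log₁₀(σ'_f/σ'_0) = 0.34×6/(1+0.83)×log₁₀(218.5/124)
    = 1.1148 × 0.24603 = 0.2743 m

S_c ≈ 274 mm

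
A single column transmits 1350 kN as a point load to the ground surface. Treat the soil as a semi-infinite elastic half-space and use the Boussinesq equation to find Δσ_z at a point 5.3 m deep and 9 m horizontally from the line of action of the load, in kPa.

Δσ_z ≈ 0.772 kPa

Boussinesq vertical stress below a point load on an elastic half-space:
Δσ_z = 3P/(2πz²) · [1 + (r/z)²]^(−5/2)
r/z = 9/5.3 = 1.6981; [1+(r/z)²]^(−5/2) = 0.033645.
Δσ_z = 3×1350/(2π×5.3²) × 0.033645 = 22.947 × 0.033645 = 0.7721 kPa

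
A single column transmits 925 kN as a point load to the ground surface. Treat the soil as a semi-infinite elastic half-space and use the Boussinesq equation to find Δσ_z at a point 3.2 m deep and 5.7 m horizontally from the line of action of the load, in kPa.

Δσ_z ≈ 1.21 kPa

Boussinesq vertical stress below a point load on an elastic half-space:
Δσ_z = 3P/(2πz²) · [1 + (r/z)²]^(−5/2)
r/z = 5.7/3.2 = 1.7812; [1+(r/z)²]^(−5/2) = 0.028114.
Δσ_z = 3×925/(2π×3.2²) × 0.028114 = 43.13 × 0.028114 = 1.213 kPa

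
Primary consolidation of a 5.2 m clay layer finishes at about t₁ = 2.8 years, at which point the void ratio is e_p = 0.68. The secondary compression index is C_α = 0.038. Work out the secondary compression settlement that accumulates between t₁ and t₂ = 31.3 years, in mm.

S_s ≈ 123 mm

Secondary compression: S_s = C_α·H/(1+e_p)·log₁₀(t₂/t₁)
S_s = 0.038×5.2/(1+0.68)×log₁₀(31.3/2.8)
    = 0.1176 × 1.048 = 0.1233 m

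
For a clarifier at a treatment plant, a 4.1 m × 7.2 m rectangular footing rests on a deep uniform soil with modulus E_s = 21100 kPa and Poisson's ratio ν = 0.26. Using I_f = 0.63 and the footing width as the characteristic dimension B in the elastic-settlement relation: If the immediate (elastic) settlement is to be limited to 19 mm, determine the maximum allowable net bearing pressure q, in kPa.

S_e = q·B·(1−ν²)/E_s · I_f  ⇒  q = S_e·E_s / (B·(1−ν²)·I_f).
q = 0.019 × 21100 / (4.1 × 0.9324 × 0.63) = 166.5 kPa

q ≈ 166 kPa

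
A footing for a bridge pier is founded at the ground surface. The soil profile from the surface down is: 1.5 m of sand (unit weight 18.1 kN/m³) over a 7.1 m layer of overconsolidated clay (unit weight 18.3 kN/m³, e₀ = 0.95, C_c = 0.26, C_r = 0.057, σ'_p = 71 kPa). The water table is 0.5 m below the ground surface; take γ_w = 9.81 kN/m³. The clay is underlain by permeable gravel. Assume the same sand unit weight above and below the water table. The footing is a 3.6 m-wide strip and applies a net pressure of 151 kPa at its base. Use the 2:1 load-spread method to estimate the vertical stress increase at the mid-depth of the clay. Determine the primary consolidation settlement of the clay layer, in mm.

Mid-depth of clay below the ground surface: z = 1.5 + 7.1/2 = 5.05 m.
Total vertical stress at mid-clay: σ_v = 18.1×1.5 + 18.3×3.55 = 92.115 kPa.
Pore pressure: u = 9.81×(5.05 − 0.5) = 44.636 kPa.
Initial effective stress: σ'_0 = σ_v − u = 92.115 − 44.636 = 47.479 kPa.
Stress increase at mid-clay by the 2:1 spreading method:
Δσ = qB/(B+z) = 151×3.6/(3.6+5.05) = 62.844 kPa
Final effective stress: σ'_f = 47.479 + 62.844 = 110.32 kPa.
σ'_f = 110.32 > σ'_p = 71 kPa, so the stress path crosses the preconsolidation pressure — recompression up to σ'_p, then virgin compression beyond:
S_c = H/(1+e₀)·[C_r·log₁₀(σ'_p/σ'_0) + C_c·log₁₀(σ'_f/σ'_p)]
    = 7.1/1.95 × [0.057×log₁₀(71/47.479) + 0.26×log₁₀(110.32/71)]
    = 3.641 × [0.0099611 + 0.049763] = 0.2175 m

S_c ≈ 217 mm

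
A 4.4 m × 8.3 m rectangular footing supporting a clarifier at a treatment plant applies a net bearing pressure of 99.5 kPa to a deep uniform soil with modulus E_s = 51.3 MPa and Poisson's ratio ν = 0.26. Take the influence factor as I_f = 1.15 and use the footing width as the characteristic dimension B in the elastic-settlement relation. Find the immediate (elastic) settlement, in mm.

S_e ≈ 9.15 mm

Immediate (elastic) settlement: S_e = q·B·(1−ν²)/E_s · I_f.
E_s = 51.3 MPa = 51300 kPa.
S_e = 99.5 × 4.4 × (1 − 0.26²) / 51300 × 1.15
    = 99.5 × 4.4 × 0.9324 / 51300 × 1.15
    = 0.009151 m = 9.151 mm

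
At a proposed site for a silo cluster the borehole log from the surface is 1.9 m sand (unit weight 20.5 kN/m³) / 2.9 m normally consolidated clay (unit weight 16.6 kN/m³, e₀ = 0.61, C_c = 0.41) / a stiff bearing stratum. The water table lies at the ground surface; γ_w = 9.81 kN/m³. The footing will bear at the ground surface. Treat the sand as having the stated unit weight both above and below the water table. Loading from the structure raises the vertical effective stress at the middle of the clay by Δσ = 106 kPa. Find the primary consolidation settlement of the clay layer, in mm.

S_c ≈ 483 mm

Mid-depth of clay below the ground surface: z = 1.9 + 2.9/2 = 3.35 m.
Total vertical stress at mid-clay: σ_v = 20.5×1.9 + 16.6×1.45 = 63.02 kPa.
Pore pressure: u = 9.81×(3.35 − 0) = 32.864 kPa.
Initial effective stress: σ'_0 = σ_v − u = 63.02 − 32.864 = 30.156 kPa.
Final effective stress: σ'_f = σ'_0 + Δσ = 30.156 + 106 = 136.16 kPa.
Normally consolidated clay, so the full stress increment lies on the virgin compression line:
S_c = C_c·H/(1+e₀)·log₁₀(σ'_f/σ'_0) = 0.41×2.9/(1+0.61)×log₁₀(136.16/30.156)
    = 0.73851 × 0.65468 = 0.4835 m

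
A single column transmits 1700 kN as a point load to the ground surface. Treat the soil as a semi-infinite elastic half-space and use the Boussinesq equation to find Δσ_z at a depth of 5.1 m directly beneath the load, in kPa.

Δσ_z ≈ 31.2 kPa

Boussinesq vertical stress below a point load on an elastic half-space:
Δσ_z = 3P/(2πz²) · [1 + (r/z)²]^(−5/2)
r/z = 0/5.1 = 0; [1+(r/z)²]^(−5/2) = 1.
Δσ_z = 3×1700/(2π×5.1²) × 1 = 31.207 × 1 = 31.21 kPa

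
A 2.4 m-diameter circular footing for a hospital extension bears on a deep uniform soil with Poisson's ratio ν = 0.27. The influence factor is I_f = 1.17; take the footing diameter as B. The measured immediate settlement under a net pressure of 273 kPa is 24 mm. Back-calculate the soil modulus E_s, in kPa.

E_s ≈ 29600 kPa

S_e = q·B·(1−ν²)/E_s · I_f  ⇒  E_s = q·B·(1−ν²)·I_f / S_e.
E_s = 273 × 2.4 × 0.9271 × 1.17 / 0.024 = 29610 kPa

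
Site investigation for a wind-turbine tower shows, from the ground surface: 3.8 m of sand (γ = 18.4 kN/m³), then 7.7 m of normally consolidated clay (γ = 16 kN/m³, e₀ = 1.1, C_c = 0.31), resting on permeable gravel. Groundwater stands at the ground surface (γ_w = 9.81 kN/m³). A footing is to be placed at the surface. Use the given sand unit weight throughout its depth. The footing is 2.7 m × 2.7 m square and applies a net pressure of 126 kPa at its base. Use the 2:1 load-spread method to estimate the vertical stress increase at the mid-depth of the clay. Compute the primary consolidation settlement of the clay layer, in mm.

S_c ≈ 69.8 mm

Mid-depth of clay below the ground surface: z = 3.8 + 7.7/2 = 7.65 m.
Total vertical stress at mid-clay: σ_v = 18.4×3.8 + 16×3.85 = 131.52 kPa.
Pore pressure: u = 9.81×(7.65 − 0) = 75.047 kPa.
Initial effective stress: σ'_0 = σ_v − u = 131.52 − 75.047 = 56.473 kPa.
Stress increase at mid-clay by the 2:1 spreading method:
Δσ = qBL/((B+z)(L+z)) = 126×2.7×2.7/((2.7+7.65)(2.7+7.65)) = 8.5747 kPa
Final effective stress: σ'_f = σ'_0 + Δσ = 56.473 + 8.5747 = 65.048 kPa.
Normally consolidated clay, so the full stress increment lies on the virgin compression line:
S_c = C_c·H/(1+e₀)·log₁₀(σ'_f/σ'_0) = 0.31×7.7/(1+1.1)×log₁₀(65.048/56.473)
    = 1.1367 × 0.061393 = 0.06979 m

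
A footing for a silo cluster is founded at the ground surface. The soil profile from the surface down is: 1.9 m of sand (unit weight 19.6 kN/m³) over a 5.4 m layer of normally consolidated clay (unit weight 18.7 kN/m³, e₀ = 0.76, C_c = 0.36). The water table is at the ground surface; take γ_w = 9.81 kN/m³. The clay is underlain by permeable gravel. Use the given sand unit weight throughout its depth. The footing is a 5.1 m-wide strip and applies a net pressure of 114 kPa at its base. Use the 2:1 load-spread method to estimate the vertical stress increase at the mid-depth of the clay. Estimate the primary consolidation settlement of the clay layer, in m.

S_c ≈ 0.421 m

Mid-depth of clay below the ground surface: z = 1.9 + 5.4/2 = 4.6 m.
Total vertical stress at mid-clay: σ_v = 19.6×1.9 + 18.7×2.7 = 87.73 kPa.
Pore pressure: u = 9.81×(4.6 − 0) = 45.126 kPa.
Initial effective stress: σ'_0 = σ_v − u = 87.73 − 45.126 = 42.604 kPa.
Stress increase at mid-clay by the 2:1 spreading method:
Δσ = qB/(B+z) = 114×5.1/(5.1+4.6) = 59.938 kPa
Final effective stress: σ'_f = σ'_0 + Δσ = 42.604 + 59.938 = 102.54 kPa.
Normally consolidated clay, so the full stress increment lies on the virgin compression line:
S_c = C_c·H/(1+e₀)·log₁₀(σ'_f/σ'_0) = 0.36×5.4/(1+0.76)×log₁₀(102.54/42.604)
    = 1.1045 × 0.38144 = 0.4213 m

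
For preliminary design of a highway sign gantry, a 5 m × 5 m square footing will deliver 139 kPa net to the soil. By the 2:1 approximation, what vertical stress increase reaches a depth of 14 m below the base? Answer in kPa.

By the 2:1 method the load spreads at 1 horizontal : 2 vertical, so at depth z the loaded area has grown by z in each plan dimension:
Δσ = qBL/((B+z)(L+z)) = 139×5×5/((5+14)(5+14)) = 9.626 kPa

Δσ_z ≈ 9.63 kPa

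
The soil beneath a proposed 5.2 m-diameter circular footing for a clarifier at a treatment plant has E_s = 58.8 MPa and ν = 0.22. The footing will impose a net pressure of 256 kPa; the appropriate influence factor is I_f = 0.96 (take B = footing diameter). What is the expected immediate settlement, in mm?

S_e ≈ 20.7 mm

Immediate (elastic) settlement: S_e = q·B·(1−ν²)/E_s · I_f.
E_s = 58.8 MPa = 58800 kPa.
S_e = 256 × 5.2 × (1 − 0.22²) / 58800 × 0.96
    = 256 × 5.2 × 0.9516 / 58800 × 0.96
    = 0.02068 m = 20.68 mm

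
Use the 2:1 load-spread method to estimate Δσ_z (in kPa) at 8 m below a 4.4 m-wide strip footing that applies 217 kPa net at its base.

By the 2:1 method the load spreads at 1 horizontal : 2 vertical, so at depth z the loaded area has grown by z in each plan dimension:
Δσ = qB/(B+z) = 217×4.4/(4.4+8) = 77 kPa

Δσ_z ≈ 77 kPa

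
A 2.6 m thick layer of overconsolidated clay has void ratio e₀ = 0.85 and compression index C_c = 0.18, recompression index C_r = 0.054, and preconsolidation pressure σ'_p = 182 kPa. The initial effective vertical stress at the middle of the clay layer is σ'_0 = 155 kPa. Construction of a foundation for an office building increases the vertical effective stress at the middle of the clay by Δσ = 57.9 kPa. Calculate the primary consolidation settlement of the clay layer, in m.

S_c ≈ 0.0225 m

Final effective stress: σ'_f = 155 + 57.9 = 212.9 kPa.
σ'_f = 212.9 > σ'_p = 182 kPa, so the stress path crosses the preconsolidation pressure — recompression up to σ'_p, then virgin compression beyond:
S_c = H/(1+e₀)·[C_r·log₁₀(σ'_p/σ'_0) + C_c·log₁₀(σ'_f/σ'_p)]
    = 2.6/1.85 × [0.054×log₁₀(182/155) + 0.18×log₁₀(212.9/182)]
    = 1.4054 × [0.0037659 + 0.012259] = 0.02252 m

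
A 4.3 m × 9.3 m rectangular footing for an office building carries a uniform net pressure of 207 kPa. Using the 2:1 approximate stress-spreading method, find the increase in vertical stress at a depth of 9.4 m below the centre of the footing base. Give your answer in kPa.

Δσ_z ≈ 32.3 kPa

By the 2:1 method the load spreads at 1 horizontal : 2 vertical, so at depth z the loaded area has grown by z in each plan dimension:
Δσ = qBL/((B+z)(L+z)) = 207×4.3×9.3/((4.3+9.4)(9.3+9.4)) = 32.312 kPa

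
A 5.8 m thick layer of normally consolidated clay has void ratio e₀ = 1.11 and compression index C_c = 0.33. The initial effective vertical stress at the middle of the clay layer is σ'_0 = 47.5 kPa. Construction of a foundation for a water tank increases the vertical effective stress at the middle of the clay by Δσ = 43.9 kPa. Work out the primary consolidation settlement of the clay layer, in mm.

Final effective stress: σ'_f = σ'_0 + Δσ = 47.5 + 43.9 = 91.4 kPa.
Normally consolidated clay, so the full stress increment lies on the virgin compression line:
S_c = C_c·H/(1+e₀)·log₁₀(σ'_f/σ'_0) = 0.33×5.8/(1+1.11)×log₁₀(91.4/47.5)
    = 0.90711 × 0.28425 = 0.2578 m

S_c ≈ 258 mm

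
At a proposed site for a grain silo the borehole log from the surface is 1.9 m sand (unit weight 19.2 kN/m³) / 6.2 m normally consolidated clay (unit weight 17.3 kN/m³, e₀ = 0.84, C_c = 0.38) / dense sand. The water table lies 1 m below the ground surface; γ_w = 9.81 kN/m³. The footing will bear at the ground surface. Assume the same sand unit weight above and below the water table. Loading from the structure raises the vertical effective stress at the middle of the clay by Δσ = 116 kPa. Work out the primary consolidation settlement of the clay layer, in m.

Mid-depth of clay below the ground surface: z = 1.9 + 6.2/2 = 5 m.
Total vertical stress at mid-clay: σ_v = 19.2×1.9 + 17.3×3.1 = 90.11 kPa.
Pore pressure: u = 9.81×(5 − 1) = 39.24 kPa.
Initial effective stress: σ'_0 = σ_v − u = 90.11 − 39.24 = 50.87 kPa.
Final effective stress: σ'_f = σ'_0 + Δσ = 50.87 + 116 = 166.87 kPa.
Normally consolidated clay, so the full stress increment lies on the virgin compression line:
S_c = C_c·H/(1+e₀)·log₁₀(σ'_f/σ'_0) = 0.38×6.2/(1+0.84)×log₁₀(166.87/50.87)
    = 1.2804 × 0.51592 = 0.6606 m

S_c ≈ 0.661 m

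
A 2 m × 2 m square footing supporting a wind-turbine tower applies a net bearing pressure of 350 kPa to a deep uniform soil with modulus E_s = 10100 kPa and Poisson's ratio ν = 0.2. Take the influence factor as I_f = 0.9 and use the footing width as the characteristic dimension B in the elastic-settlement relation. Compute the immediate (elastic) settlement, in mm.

Immediate (elastic) settlement: S_e = q·B·(1−ν²)/E_s · I_f.
S_e = 350 × 2 × (1 − 0.2²) / 10100 × 0.9
    = 350 × 2 × 0.96 / 10100 × 0.9
    = 0.05988 m = 59.88 mm

S_e ≈ 59.9 mm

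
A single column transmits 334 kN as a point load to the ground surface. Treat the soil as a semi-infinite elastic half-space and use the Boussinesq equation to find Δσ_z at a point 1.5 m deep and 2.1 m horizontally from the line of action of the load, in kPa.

Boussinesq vertical stress below a point load on an elastic half-space:
Δσ_z = 3P/(2πz²) · [1 + (r/z)²]^(−5/2)
r/z = 2.1/1.5 = 1.4; [1+(r/z)²]^(−5/2) = 0.066339.
Δσ_z = 3×334/(2π×1.5²) × 0.066339 = 70.877 × 0.066339 = 4.702 kPa

Δσ_z ≈ 4.7 kPa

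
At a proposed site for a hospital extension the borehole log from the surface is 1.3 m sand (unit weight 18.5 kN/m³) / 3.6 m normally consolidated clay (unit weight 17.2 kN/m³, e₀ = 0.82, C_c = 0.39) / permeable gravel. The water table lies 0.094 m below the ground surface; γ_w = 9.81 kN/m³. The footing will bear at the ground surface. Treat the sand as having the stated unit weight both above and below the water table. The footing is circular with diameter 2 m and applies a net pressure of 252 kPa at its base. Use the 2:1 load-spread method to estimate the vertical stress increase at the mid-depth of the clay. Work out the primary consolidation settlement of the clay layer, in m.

S_c ≈ 0.309 m

Mid-depth of clay below the ground surface: z = 1.3 + 3.6/2 = 3.1 m.
Total vertical stress at mid-clay: σ_v = 18.5×1.3 + 17.2×1.8 = 55.01 kPa.
Pore pressure: u = 9.81×(3.1 − 0.094) = 29.489 kPa.
Initial effective stress: σ'_0 = σ_v − u = 55.01 − 29.489 = 25.521 kPa.
Stress increase at mid-clay by the 2:1 spreading method:
Δσ ≈ qD²/(D+z)² = 252×2²/(2+3.1)² = 38.754 kPa
Final effective stress: σ'_f = σ'_0 + Δσ = 25.521 + 38.754 = 64.275 kPa.
Normally consolidated clay, so the full stress increment lies on the virgin compression line:
S_c = C_c·H/(1+e₀)·log₁₀(σ'_f/σ'_0) = 0.39×3.6/(1+0.82)×log₁₀(64.275/25.521)
    = 0.77143 × 0.40114 = 0.3095 m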